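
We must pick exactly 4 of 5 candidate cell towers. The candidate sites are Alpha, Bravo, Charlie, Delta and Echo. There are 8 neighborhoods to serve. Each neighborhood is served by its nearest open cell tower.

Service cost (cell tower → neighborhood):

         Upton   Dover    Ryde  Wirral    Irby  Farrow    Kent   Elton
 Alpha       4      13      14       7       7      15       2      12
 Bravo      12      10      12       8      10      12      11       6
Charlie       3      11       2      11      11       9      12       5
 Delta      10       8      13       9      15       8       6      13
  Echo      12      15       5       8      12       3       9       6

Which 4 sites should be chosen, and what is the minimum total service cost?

Choose Alpha, Charlie, Delta and Echo; total service cost 37.

With exactly 4 open, each neighborhood uses its cheapest among the chosen.
{Alpha, Charlie, Delta, Echo}: Upton→Charlie 3, Dover→Delta 8, Ryde→Charlie 2, Wirral→Alpha 7, Irby→Alpha 7, Farrow→Echo 3, Kent→Alpha 2, Elton→Charlie 5. Service cost 37.
{Alpha, Bravo, Charlie, Echo}: service cost 39
{Alpha, Bravo, Charlie, Delta}: service cost 42
Among all 5 size-4 choices, {Alpha, Charlie, Delta, Echo} is lowest.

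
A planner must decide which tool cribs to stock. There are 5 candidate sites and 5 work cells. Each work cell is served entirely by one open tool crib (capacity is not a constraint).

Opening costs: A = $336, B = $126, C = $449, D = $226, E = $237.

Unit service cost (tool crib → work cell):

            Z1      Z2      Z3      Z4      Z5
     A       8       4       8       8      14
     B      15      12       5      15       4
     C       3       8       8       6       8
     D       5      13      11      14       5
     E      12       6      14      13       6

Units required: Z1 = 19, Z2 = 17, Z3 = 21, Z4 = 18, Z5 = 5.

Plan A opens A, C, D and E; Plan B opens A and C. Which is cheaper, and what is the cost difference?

Plan A: {A, C, D, E}: Z1→C 3·19=57, Z2→A 4·17=68, Z3→A 8·21=168, Z4→C 6·18=108, Z5→D 5·5=25. Service 426; fixed 1248; total 1674.
Plan B: {A, C}: Z1→C 3·19=57, Z2→A 4·17=68, Z3→A 8·21=168, Z4→C 6·18=108, Z5→C 8·5=40. Service 441; fixed 785; total 1226.
Difference: |1674 − 1226| = 448.

Plan B is cheaper by 448.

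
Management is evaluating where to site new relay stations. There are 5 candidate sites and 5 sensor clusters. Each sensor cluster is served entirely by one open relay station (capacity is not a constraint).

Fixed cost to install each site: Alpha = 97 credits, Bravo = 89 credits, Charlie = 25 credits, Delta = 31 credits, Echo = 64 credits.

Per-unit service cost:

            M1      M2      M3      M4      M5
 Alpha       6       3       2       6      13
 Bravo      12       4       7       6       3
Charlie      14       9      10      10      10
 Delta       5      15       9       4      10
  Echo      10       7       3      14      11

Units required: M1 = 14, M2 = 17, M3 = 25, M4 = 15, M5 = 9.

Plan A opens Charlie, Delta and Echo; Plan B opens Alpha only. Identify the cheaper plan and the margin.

Plan A: {Charlie, Delta, Echo}: M1→Delta 5·14=70, M2→Echo 7·17=119, M3→Echo 3·25=75, M4→Delta 4·15=60, M5→Charlie 10·9=90. Service 414; fixed 120; total 534.
Plan B: {Alpha}: M1→Alpha 6·14=84, M2→Alpha 3·17=51, M3→Alpha 2·25=50, M4→Alpha 6·15=90, M5→Alpha 13·9=117. Service 392; fixed 97; total 489.
Difference: |534 − 489| = 45.

Plan B is cheaper by 45.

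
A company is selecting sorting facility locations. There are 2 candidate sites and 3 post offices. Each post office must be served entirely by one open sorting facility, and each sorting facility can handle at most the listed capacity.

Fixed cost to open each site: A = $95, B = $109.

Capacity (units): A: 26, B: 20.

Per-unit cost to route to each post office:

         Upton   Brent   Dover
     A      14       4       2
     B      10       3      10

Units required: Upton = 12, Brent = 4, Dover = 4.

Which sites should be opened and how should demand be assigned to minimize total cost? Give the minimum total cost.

Open {B}: Upton→B 10·12=120, Brent→B 3·4=12, Dover→B 10·4=40.
Loads: B carries 20/20. Service 172; fixed 109; total 281.
Next best feasible plan costs 287.

Minimum total cost: 281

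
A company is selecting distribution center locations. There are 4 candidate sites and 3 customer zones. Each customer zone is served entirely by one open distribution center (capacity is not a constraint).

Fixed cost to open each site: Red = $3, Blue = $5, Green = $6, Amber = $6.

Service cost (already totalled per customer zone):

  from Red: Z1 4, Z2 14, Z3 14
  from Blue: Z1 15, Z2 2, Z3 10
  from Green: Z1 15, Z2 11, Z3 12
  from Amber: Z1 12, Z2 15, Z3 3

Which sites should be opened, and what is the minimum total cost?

Open Red, Blue and Amber; minimum total cost 23.

For any fixed open set, each customer zone goes to its cheapest open site; total = fixed + service.
{Red, Blue, Amber}: Z1→Red 4, Z2→Blue 2, Z3→Amber 3. Service 9; fixed 14; total 23.
{Red, Blue}: service 16 + fixed 8 = 24
{Blue, Amber}: service 17 + fixed 11 = 28
{Red, Blue, Green, Amber}: service 9 + fixed 20 = 29
(All 15 nonempty subsets were checked; Red, Blue and Amber is lowest.)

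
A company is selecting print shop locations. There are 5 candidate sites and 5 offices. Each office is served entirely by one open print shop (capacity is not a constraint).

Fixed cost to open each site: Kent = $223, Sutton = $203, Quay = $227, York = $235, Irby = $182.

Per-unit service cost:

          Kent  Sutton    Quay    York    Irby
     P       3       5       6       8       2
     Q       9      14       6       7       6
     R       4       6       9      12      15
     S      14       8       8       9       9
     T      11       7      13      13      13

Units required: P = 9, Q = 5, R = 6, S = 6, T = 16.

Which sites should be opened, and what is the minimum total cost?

For any fixed open set, each office goes to its cheapest open site; total = fixed + service.
{Sutton}: P→Sutton 5·9=45, Q→Sutton 14·5=70, R→Sutton 6·6=36, S→Sutton 8·6=48, T→Sutton 7·16=112. Service 311; fixed 203; total 514.
{Kent}: service 356 + fixed 223 = 579
{Irby}: service 400 + fixed 182 = 582
{Kent, Sutton, Quay, York, Irby}: service 232 + fixed 1070 = 1302
No other subset beats 514.

Open Sutton only; minimum total cost 514.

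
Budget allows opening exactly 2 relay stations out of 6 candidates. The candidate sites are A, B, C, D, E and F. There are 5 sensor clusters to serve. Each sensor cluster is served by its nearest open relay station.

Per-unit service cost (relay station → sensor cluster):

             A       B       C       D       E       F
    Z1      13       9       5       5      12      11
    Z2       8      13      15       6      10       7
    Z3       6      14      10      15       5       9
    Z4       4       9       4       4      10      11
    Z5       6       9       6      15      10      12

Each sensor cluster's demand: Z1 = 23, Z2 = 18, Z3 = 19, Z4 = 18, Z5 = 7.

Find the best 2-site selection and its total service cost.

With exactly 2 open, each sensor cluster uses its cheapest among the chosen.
{A, D}: Z1→D 5·23=115, Z2→D 6·18=108, Z3→A 6·19=114, Z4→A 4·18=72, Z5→A 6·7=42. Service cost 451.
{D, E}: service cost 460
{A, C}: service cost 487
Among all 15 size-2 choices, {A, D} is lowest.

Choose A and D; total service cost 451.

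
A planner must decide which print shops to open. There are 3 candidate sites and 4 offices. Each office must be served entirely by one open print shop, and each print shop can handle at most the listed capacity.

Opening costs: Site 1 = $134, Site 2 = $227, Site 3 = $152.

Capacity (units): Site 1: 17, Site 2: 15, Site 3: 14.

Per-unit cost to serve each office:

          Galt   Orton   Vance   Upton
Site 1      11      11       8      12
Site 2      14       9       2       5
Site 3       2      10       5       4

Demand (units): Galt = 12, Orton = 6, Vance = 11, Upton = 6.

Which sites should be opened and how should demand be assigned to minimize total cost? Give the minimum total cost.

Open {Site 1, Site 2, Site 3}: Galt→Site 3 2·12=24, Orton→Site 1 11·6=66, Vance→Site 2 2·11=22, Upton→Site 1 12·6=72.
Loads: Site 1 carries 12/17, Site 2 carries 11/15, Site 3 carries 12/14. Service 184; fixed 513; total 697.
Next best feasible plan costs 709.

Minimum total cost: 697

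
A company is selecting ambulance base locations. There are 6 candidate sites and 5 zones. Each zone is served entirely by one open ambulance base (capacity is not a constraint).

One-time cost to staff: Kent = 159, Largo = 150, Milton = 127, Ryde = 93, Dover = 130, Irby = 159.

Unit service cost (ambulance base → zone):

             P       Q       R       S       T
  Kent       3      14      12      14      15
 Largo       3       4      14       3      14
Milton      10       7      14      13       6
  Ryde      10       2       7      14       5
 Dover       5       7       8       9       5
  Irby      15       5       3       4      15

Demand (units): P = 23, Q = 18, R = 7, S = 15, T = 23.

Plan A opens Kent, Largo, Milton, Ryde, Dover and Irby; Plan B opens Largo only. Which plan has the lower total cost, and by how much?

Plan B is cheaper by 348.

Plan A: {Kent, Largo, Milton, Ryde, Dover, Irby}: P→Kent 3·23=69, Q→Ryde 2·18=36, R→Irby 3·7=21, S→Largo 3·15=45, T→Ryde 5·23=115. Service 286; fixed 818; total 1104.
Plan B: {Largo}: P→Largo 3·23=69, Q→Largo 4·18=72, R→Largo 14·7=98, S→Largo 3·15=45, T→Largo 14·23=322. Service 606; fixed 150; total 756.
Difference: |1104 − 756| = 348.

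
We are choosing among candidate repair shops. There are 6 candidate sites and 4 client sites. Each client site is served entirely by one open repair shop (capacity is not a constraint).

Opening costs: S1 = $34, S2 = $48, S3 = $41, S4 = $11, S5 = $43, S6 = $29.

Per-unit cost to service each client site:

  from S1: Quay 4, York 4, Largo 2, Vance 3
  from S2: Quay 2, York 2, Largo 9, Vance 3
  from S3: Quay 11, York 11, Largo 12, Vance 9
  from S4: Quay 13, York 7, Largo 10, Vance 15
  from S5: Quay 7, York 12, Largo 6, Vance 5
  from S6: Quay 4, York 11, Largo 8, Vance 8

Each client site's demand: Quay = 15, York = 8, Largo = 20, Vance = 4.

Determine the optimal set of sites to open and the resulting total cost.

Open S1 only; minimum total cost 178.

For any fixed open set, each client site goes to its cheapest open site; total = fixed + service.
{S1}: Quay→S1 4·15=60, York→S1 4·8=32, Largo→S1 2·20=40, Vance→S1 3·4=12. Service 144; fixed 34; total 178.
{S1, S2}: service 98 + fixed 82 = 180
{S1, S4}: service 144 + fixed 45 = 189
{S1, S2, S3, S4, S5, S6}: service 98 + fixed 206 = 304
No other subset beats 178.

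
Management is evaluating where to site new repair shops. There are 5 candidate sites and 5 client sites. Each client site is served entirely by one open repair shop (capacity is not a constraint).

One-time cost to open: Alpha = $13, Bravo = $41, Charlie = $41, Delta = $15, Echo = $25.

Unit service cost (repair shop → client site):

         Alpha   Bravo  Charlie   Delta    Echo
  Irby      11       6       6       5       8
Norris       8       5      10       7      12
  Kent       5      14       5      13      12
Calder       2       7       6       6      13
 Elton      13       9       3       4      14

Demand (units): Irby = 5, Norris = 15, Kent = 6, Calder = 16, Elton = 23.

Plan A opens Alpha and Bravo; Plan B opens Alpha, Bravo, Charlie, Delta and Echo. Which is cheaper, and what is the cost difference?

Plan A: {Alpha, Bravo}: Irby→Bravo 6·5=30, Norris→Bravo 5·15=75, Kent→Alpha 5·6=30, Calder→Alpha 2·16=32, Elton→Bravo 9·23=207. Service 374; fixed 54; total 428.
Plan B: {Alpha, Bravo, Charlie, Delta, Echo}: Irby→Delta 5·5=25, Norris→Bravo 5·15=75, Kent→Alpha 5·6=30, Calder→Alpha 2·16=32, Elton→Charlie 3·23=69. Service 231; fixed 135; total 366.
Difference: |428 − 366| = 62.

Plan B is cheaper by 62.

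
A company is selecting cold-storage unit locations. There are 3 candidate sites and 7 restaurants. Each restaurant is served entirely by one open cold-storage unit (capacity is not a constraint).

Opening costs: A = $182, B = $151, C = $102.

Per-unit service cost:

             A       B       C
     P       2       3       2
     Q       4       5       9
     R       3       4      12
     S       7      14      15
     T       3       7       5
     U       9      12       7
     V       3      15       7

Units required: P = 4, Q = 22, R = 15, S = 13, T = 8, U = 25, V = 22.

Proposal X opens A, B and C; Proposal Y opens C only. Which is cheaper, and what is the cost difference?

Proposal X: {A, B, C}: P→A 2·4=8, Q→A 4·22=88, R→A 3·15=45, S→A 7·13=91, T→A 3·8=24, U→C 7·25=175, V→A 3·22=66. Service 497; fixed 435; total 932.
Proposal Y: {C}: P→C 2·4=8, Q→C 9·22=198, R→C 12·15=180, S→C 15·13=195, T→C 5·8=40, U→C 7·25=175, V→C 7·22=154. Service 950; fixed 102; total 1052.
Difference: |932 − 1052| = 120.

Proposal X is cheaper by 120.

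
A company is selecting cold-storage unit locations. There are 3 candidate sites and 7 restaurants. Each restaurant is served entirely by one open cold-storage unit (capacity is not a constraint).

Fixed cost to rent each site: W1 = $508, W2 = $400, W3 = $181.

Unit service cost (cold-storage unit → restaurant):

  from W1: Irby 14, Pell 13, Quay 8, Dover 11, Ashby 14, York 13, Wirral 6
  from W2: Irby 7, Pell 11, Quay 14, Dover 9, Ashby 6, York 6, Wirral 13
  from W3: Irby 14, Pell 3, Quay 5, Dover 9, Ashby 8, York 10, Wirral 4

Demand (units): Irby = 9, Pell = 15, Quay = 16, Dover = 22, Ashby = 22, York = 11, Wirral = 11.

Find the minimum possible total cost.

For any fixed open set, each restaurant goes to its cheapest open site; total = fixed + service.
{W3}: Irby→W3 14·9=126, Pell→W3 3·15=45, Quay→W3 5·16=80, Dover→W3 9·22=198, Ashby→W3 8·22=176, York→W3 10·11=110, Wirral→W3 4·11=44. Service 779; fixed 181; total 960.
{W2, W3}: service 628 + fixed 581 = 1209
{W2}: Irby→W2 7·9=63, Pell→W2 11·15=165, Quay→W2 14·16=224, Dover→W2 9·22=198, Ashby→W2 6·22=132, York→W2 6·11=66, Wirral→W2 13·11=143. Service 991; fixed 400; total 1391.
{W1, W2, W3}: Irby→W2 7·9=63, Pell→W3 3·15=45, Quay→W3 5·16=80, Dover→W2 9·22=198, Ashby→W2 6·22=132, York→W2 6·11=66, Wirral→W3 4·11=44. Service 628; fixed 1089; total 1717.
No other subset beats 960.

Minimum total cost: 960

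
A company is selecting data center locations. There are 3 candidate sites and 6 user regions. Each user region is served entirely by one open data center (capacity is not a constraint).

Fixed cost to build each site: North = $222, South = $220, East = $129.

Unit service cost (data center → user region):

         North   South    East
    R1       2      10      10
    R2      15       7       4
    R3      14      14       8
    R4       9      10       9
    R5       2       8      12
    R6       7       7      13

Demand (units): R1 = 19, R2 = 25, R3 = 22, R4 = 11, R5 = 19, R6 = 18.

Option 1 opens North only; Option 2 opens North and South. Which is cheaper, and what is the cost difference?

Option 1: {North}: R1→North 2·19=38, R2→North 15·25=375, R3→North 14·22=308, R4→North 9·11=99, R5→North 2·19=38, R6→North 7·18=126. Service 984; fixed 222; total 1206.
Option 2: {North, South}: R1→North 2·19=38, R2→South 7·25=175, R3→North 14·22=308, R4→North 9·11=99, R5→North 2·19=38, R6→North 7·18=126. Service 784; fixed 442; total 1226.
Difference: |1206 − 1226| = 20.

Option 1 is cheaper by 20.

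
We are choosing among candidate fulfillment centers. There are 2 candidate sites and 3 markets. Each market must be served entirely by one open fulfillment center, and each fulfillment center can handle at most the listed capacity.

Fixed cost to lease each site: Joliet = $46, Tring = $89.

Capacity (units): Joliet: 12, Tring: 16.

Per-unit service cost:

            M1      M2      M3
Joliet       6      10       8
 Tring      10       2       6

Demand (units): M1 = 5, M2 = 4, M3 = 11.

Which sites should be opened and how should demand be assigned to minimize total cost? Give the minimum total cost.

Open {Joliet, Tring}: M1→Joliet 6·5=30, M2→Tring 2·4=8, M3→Tring 6·11=66.
Loads: Joliet carries 5/12, Tring carries 15/16. Service 104; fixed 135; total 239.
Next best feasible plan costs 271.

Minimum total cost: 239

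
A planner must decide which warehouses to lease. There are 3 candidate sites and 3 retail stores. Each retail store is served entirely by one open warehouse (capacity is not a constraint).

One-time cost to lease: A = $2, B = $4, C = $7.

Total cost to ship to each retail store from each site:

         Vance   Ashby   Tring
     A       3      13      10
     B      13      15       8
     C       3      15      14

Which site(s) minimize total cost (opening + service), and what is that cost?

Open A only; minimum total cost 28.

For any fixed open set, each retail store goes to its cheapest open site; total = fixed + service.
{A}: Vance→A 3, Ashby→A 13, Tring→A 10. Service 26; fixed 2; total 28.
{A, B}: Vance→A 3, Ashby→A 13, Tring→B 8. Service 24; fixed 6; total 30.
{A, C}: Vance→A 3, Ashby→A 13, Tring→A 10. Service 26; fixed 9; total 35.
{A, B, C}: service 24 + fixed 13 = 37
(All 7 nonempty subsets were checked; A only is lowest.)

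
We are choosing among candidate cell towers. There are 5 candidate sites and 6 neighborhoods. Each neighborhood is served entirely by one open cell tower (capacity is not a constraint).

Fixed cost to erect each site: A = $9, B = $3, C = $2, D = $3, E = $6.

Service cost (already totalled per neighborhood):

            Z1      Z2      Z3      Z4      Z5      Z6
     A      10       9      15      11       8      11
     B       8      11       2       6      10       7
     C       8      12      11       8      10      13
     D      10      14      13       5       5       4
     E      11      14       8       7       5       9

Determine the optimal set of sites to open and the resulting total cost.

For any fixed open set, each neighborhood goes to its cheapest open site; total = fixed + service.
{B, D}: Z1→B 8, Z2→B 11, Z3→B 2, Z4→D 5, Z5→D 5, Z6→D 4. Service 35; fixed 6; total 41.
{B, C, D}: service 35 + fixed 8 = 43
{B}: service 44 + fixed 3 = 47
{A, B, C, D, E}: Z1→B 8, Z2→A 9, Z3→B 2, Z4→D 5, Z5→D 5, Z6→D 4. Service 33; fixed 23; total 56.
No other subset beats 41.

Open B and D; minimum total cost 41.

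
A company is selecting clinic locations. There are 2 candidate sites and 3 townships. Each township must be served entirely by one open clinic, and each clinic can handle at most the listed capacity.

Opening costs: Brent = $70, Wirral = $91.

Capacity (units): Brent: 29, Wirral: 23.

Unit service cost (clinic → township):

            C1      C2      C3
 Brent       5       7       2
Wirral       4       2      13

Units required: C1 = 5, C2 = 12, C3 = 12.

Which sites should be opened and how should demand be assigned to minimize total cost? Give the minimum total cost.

Minimum total cost: 203

Open {Brent}: C1→Brent 5·5=25, C2→Brent 7·12=84, C3→Brent 2·12=24.
Loads: Brent carries 29/29. Service 133; fixed 70; total 203.
Next best feasible plan costs 229.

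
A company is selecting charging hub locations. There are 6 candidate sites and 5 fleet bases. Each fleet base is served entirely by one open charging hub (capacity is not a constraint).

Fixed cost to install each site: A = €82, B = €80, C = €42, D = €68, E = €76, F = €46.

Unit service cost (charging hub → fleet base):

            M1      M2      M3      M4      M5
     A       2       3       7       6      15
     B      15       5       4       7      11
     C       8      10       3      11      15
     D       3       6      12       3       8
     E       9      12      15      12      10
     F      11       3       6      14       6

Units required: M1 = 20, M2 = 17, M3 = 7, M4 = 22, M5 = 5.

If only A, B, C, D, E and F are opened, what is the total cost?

Each fleet base is assigned to its cheapest site among the open ones.
{A, B, C, D, E, F}: M1→A 2·20=40, M2→A 3·17=51, M3→C 3·7=21, M4→D 3·22=66, M5→F 6·5=30. Service 208; fixed 394; total 602.

Total cost: 602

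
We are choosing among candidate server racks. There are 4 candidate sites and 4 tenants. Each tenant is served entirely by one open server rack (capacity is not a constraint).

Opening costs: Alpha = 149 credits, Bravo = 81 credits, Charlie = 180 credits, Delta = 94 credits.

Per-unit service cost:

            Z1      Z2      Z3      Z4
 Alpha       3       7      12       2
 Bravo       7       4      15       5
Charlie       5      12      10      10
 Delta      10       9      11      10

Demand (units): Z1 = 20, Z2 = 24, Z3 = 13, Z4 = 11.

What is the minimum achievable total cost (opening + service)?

Minimum total cost: 555

For any fixed open set, each tenant goes to its cheapest open site; total = fixed + service.
{Alpha}: Z1→Alpha 3·20=60, Z2→Alpha 7·24=168, Z3→Alpha 12·13=156, Z4→Alpha 2·11=22. Service 406; fixed 149; total 555.
{Alpha, Bravo}: Z1→Alpha 3·20=60, Z2→Bravo 4·24=96, Z3→Alpha 12·13=156, Z4→Alpha 2·11=22. Service 334; fixed 230; total 564.
{Bravo}: service 486 + fixed 81 = 567
{Alpha, Bravo, Charlie, Delta}: Z1→Alpha 3·20=60, Z2→Bravo 4·24=96, Z3→Charlie 10·13=130, Z4→Alpha 2·11=22. Service 308; fixed 504; total 812.
(All 15 nonempty subsets were checked; Alpha only is lowest.)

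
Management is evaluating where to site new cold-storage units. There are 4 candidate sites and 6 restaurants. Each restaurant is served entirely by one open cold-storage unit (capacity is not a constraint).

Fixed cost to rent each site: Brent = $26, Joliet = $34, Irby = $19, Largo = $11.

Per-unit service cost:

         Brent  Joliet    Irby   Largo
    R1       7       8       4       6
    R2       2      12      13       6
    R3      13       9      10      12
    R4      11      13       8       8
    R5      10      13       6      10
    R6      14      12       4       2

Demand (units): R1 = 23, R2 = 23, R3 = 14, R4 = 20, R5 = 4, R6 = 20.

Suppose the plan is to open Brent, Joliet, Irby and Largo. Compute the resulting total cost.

Total cost: 578

Each restaurant is assigned to its cheapest site among the open ones.
{Brent, Joliet, Irby, Largo}: R1→Irby 4·23=92, R2→Brent 2·23=46, R3→Joliet 9·14=126, R4→Irby 8·20=160, R5→Irby 6·4=24, R6→Largo 2·20=40. Service 488; fixed 90; total 578.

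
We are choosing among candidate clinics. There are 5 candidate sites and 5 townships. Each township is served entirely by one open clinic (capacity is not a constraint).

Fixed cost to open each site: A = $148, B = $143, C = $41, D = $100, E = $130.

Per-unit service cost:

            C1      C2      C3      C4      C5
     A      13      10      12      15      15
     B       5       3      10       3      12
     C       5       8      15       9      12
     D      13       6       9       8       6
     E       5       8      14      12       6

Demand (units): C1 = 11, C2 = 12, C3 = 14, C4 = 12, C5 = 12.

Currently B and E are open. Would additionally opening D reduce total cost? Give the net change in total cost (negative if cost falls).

Current service cost with {B, E}: 339.
Adding D: each township re-picks its cheapest; new service cost 325, saving 14.
Extra fixed cost: 100. Net change = 100 − 14 = 86.
(Totals: 612 → 698.)

No — net change +86 (cost rises by 86).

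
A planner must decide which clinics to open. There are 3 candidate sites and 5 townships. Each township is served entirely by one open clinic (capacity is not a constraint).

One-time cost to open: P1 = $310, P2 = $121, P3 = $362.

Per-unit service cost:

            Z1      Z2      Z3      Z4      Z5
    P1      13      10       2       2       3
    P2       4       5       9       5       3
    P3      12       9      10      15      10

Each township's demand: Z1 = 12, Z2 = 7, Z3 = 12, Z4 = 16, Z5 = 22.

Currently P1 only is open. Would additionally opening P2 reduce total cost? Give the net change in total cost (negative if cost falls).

Current service cost with {P1}: 348.
Adding P2: each township re-picks its cheapest; new service cost 205, saving 143.
Extra fixed cost: 121. Net change = 121 − 143 = -22.
(Totals: 658 → 636.)

Yes — net change −22 (cost falls by 22).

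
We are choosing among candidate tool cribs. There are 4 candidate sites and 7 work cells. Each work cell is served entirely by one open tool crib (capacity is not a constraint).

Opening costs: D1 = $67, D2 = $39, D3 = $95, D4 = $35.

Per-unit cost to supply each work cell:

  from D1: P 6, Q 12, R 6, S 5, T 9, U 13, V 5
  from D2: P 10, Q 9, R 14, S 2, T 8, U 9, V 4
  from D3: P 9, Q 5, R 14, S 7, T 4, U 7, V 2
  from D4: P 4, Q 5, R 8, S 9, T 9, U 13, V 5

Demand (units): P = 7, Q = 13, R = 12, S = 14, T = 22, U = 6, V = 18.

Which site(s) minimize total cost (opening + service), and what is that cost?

Open D2, D3 and D4; minimum total cost 552.

For any fixed open set, each work cell goes to its cheapest open site; total = fixed + service.
{D2, D3, D4}: P→D4 4·7=28, Q→D3 5·13=65, R→D4 8·12=96, S→D2 2·14=28, T→D3 4·22=88, U→D3 7·6=42, V→D3 2·18=36. Service 383; fixed 169; total 552.
{D1, D2, D3}: service 373 + fixed 201 = 574
{D1, D3}: P→D1 6·7=42, Q→D3 5·13=65, R→D1 6·12=72, S→D1 5·14=70, T→D3 4·22=88, U→D3 7·6=42, V→D3 2·18=36. Service 415; fixed 162; total 577.
{D1, D2, D3, D4}: service 359 + fixed 236 = 595
No other subset beats 552.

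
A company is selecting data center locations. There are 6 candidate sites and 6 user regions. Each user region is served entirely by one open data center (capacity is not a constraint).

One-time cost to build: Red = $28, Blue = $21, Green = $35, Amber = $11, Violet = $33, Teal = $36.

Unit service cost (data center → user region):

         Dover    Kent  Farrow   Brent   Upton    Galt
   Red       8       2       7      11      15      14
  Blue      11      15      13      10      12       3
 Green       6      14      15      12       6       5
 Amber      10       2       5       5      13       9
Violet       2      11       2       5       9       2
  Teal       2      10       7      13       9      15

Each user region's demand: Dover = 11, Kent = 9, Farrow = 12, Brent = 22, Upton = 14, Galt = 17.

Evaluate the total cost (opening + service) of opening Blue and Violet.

Each user region is assigned to its cheapest site among the open ones.
{Blue, Violet}: Dover→Violet 2·11=22, Kent→Violet 11·9=99, Farrow→Violet 2·12=24, Brent→Violet 5·22=110, Upton→Violet 9·14=126, Galt→Violet 2·17=34. Service 415; fixed 54; total 469.

Total cost: 469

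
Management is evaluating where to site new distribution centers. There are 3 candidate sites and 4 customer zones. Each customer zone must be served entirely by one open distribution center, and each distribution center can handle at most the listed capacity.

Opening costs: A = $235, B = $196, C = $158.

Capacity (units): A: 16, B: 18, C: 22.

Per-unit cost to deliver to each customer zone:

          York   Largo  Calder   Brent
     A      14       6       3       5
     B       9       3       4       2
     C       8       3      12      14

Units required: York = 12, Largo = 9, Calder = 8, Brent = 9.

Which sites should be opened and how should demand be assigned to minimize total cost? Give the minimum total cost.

Open {B, C}: York→C 8·12=96, Largo→C 3·9=27, Calder→B 4·8=32, Brent→B 2·9=18.
Loads: B carries 17/18, C carries 21/22. Service 173; fixed 354; total 527.
Next best feasible plan costs 591.

Minimum total cost: 527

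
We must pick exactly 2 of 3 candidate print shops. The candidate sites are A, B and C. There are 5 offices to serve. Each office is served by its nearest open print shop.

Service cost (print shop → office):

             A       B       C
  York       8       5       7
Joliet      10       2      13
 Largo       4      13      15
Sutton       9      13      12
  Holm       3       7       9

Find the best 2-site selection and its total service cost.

Choose A and B; total service cost 23.

With exactly 2 open, each office uses its cheapest among the chosen.
{A, B}: York→B 5, Joliet→B 2, Largo→A 4, Sutton→A 9, Holm→A 3. Service cost 23.
{A, C}: service cost 33
{B, C}: service cost 39
Among all 3 size-2 choices, {A, B} is lowest.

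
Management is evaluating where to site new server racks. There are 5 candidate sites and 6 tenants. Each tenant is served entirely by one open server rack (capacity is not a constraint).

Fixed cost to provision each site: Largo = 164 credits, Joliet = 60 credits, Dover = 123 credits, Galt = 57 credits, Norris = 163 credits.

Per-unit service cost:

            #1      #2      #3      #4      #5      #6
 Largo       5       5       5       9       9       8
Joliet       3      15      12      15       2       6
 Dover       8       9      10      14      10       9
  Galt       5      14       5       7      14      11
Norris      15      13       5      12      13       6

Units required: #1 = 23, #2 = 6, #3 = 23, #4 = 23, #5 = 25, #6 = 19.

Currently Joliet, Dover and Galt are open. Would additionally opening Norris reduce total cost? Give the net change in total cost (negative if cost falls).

No — net change +163 (cost rises by 163).

Current service cost with {Joliet, Dover, Galt}: 563.
Adding Norris: each tenant re-picks its cheapest; new service cost 563, saving 0.
Extra fixed cost: 163. Net change = 163 − 0 = 163.
(Totals: 803 → 966.)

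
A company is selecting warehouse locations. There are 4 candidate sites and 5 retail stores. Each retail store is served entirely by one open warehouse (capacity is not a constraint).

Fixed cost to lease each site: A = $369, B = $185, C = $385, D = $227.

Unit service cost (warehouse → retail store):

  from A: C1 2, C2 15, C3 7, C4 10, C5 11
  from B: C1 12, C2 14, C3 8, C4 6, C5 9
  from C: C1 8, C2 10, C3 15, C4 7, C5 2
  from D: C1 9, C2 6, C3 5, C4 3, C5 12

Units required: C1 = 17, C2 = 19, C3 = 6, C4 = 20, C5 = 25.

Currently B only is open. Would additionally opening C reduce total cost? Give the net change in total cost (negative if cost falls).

Current service cost with {B}: 863.
Adding C: each retail store re-picks its cheapest; new service cost 544, saving 319.
Extra fixed cost: 385. Net change = 385 − 319 = 66.
(Totals: 1048 → 1114.)

No — net change +66 (cost rises by 66).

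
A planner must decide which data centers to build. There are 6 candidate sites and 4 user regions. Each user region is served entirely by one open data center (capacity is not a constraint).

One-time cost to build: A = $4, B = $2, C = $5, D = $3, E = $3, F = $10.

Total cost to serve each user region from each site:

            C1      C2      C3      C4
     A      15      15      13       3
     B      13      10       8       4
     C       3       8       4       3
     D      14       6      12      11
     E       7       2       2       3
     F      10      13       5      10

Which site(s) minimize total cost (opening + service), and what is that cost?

For any fixed open set, each user region goes to its cheapest open site; total = fixed + service.
{E}: C1→E 7, C2→E 2, C3→E 2, C4→E 3. Service 14; fixed 3; total 17.
{C, E}: service 10 + fixed 8 = 18
{B, E}: service 14 + fixed 5 = 19
{A, B, C, D, E, F}: C1→C 3, C2→E 2, C3→E 2, C4→A 3. Service 10; fixed 27; total 37.
No other subset beats 17.

Open E only; minimum total cost 17.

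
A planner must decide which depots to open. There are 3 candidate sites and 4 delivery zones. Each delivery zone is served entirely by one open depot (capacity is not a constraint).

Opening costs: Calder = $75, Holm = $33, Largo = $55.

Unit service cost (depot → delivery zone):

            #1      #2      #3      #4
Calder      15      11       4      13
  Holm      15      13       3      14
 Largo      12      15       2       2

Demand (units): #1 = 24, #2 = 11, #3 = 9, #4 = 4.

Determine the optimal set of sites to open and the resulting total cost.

Open Largo only; minimum total cost 534.

For any fixed open set, each delivery zone goes to its cheapest open site; total = fixed + service.
{Largo}: #1→Largo 12·24=288, #2→Largo 15·11=165, #3→Largo 2·9=18, #4→Largo 2·4=8. Service 479; fixed 55; total 534.
{Holm, Largo}: service 457 + fixed 88 = 545
{Calder, Largo}: #1→Largo 12·24=288, #2→Calder 11·11=121, #3→Largo 2·9=18, #4→Largo 2·4=8. Service 435; fixed 130; total 565.
{Calder, Holm, Largo}: #1→Largo 12·24=288, #2→Calder 11·11=121, #3→Largo 2·9=18, #4→Largo 2·4=8. Service 435; fixed 163; total 598.
No other subset beats 534.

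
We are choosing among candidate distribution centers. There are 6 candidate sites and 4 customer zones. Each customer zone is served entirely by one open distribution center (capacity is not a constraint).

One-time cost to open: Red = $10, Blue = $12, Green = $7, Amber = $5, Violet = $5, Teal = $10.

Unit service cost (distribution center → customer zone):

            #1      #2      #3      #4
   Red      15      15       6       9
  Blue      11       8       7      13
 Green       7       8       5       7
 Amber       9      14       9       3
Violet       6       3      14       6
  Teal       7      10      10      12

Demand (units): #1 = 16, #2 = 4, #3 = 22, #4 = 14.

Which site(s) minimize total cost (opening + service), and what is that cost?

Open Green, Amber and Violet; minimum total cost 277.

For any fixed open set, each customer zone goes to its cheapest open site; total = fixed + service.
{Green, Amber, Violet}: #1→Violet 6·16=96, #2→Violet 3·4=12, #3→Green 5·22=110, #4→Amber 3·14=42. Service 260; fixed 17; total 277.
{Red, Green, Amber, Violet}: service 260 + fixed 27 = 287
{Green, Amber, Violet, Teal}: #1→Violet 6·16=96, #2→Violet 3·4=12, #3→Green 5·22=110, #4→Amber 3·14=42. Service 260; fixed 27; total 287.
{Red, Blue, Green, Amber, Violet, Teal}: #1→Violet 6·16=96, #2→Violet 3·4=12, #3→Green 5·22=110, #4→Amber 3·14=42. Service 260; fixed 49; total 309.
No other subset beats 277.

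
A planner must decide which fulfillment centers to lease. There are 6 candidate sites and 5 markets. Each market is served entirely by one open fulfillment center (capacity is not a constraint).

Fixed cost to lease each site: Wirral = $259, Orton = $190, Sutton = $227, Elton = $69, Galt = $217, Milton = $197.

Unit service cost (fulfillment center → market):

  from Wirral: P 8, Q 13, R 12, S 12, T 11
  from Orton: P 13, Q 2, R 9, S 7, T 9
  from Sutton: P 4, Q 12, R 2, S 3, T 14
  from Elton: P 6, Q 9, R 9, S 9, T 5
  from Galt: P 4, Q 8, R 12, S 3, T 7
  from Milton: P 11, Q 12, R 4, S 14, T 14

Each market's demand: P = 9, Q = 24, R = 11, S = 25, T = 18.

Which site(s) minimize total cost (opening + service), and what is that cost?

For any fixed open set, each market goes to its cheapest open site; total = fixed + service.
{Orton, Elton}: P→Elton 6·9=54, Q→Orton 2·24=48, R→Orton 9·11=99, S→Orton 7·25=175, T→Elton 5·18=90. Service 466; fixed 259; total 725.
{Sutton, Elton}: service 439 + fixed 296 = 735
{Elton}: service 684 + fixed 69 = 753
{Wirral, Orton, Sutton, Elton, Galt, Milton}: P→Sutton 4·9=36, Q→Orton 2·24=48, R→Sutton 2·11=22, S→Sutton 3·25=75, T→Elton 5·18=90. Service 271; fixed 1159; total 1430.
No other subset beats 725.

Open Orton and Elton; minimum total cost 725.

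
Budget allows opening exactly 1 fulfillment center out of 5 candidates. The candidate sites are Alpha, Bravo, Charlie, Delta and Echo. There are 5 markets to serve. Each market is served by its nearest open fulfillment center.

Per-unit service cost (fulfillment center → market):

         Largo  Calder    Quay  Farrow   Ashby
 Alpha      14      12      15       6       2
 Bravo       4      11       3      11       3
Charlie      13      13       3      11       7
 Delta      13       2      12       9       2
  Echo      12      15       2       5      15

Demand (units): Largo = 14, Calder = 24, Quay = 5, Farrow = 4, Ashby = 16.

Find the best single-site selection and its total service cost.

Choose Delta only; total service cost 358.

With exactly 1 open, each market uses its cheapest among the chosen.
{Delta}: Largo→Delta 13·14=182, Calder→Delta 2·24=48, Quay→Delta 12·5=60, Farrow→Delta 9·4=36, Ashby→Delta 2·16=32. Service cost 358.
{Bravo}: service cost 427
{Alpha}: service cost 615
Among all 5 size-1 choices, {Delta} is lowest.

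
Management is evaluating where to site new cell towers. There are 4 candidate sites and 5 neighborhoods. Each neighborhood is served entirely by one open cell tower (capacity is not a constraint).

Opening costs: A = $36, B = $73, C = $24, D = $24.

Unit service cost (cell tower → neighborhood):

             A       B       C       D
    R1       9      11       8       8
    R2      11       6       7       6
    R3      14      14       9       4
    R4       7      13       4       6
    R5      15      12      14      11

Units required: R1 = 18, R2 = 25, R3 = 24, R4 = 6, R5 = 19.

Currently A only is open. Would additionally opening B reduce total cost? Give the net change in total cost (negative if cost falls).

Current service cost with {A}: 1100.
Adding B: each neighborhood re-picks its cheapest; new service cost 918, saving 182.
Extra fixed cost: 73. Net change = 73 − 182 = -109.
(Totals: 1136 → 1027.)

Yes — net change −109 (cost falls by 109).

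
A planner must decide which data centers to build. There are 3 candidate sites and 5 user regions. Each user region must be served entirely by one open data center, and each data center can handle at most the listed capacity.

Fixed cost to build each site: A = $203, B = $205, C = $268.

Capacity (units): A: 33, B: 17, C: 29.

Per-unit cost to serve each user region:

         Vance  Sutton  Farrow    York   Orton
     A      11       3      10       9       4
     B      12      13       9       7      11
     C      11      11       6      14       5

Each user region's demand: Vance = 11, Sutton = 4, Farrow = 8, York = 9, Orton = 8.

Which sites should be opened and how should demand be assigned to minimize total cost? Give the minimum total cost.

Open {A, B}: Vance→A 11·11=121, Sutton→A 3·4=12, Farrow→B 9·8=72, York→B 7·9=63, Orton→A 4·8=32.
Loads: A carries 23/33, B carries 17/17. Service 300; fixed 408; total 708.
Next best feasible plan costs 716.

Minimum total cost: 708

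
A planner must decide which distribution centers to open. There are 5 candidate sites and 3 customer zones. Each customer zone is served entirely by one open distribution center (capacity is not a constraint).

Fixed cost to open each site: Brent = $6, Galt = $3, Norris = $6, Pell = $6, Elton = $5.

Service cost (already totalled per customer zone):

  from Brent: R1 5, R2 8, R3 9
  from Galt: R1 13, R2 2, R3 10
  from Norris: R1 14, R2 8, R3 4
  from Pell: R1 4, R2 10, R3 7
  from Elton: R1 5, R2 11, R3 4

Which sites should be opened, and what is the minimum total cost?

For any fixed open set, each customer zone goes to its cheapest open site; total = fixed + service.
{Galt, Elton}: R1→Elton 5, R2→Galt 2, R3→Elton 4. Service 11; fixed 8; total 19.
{Galt, Pell}: service 13 + fixed 9 = 22
{Galt, Pell, Elton}: service 10 + fixed 14 = 24
{Brent, Galt, Norris, Pell, Elton}: service 10 + fixed 26 = 36
No other subset beats 19.

Open Galt and Elton; minimum total cost 19.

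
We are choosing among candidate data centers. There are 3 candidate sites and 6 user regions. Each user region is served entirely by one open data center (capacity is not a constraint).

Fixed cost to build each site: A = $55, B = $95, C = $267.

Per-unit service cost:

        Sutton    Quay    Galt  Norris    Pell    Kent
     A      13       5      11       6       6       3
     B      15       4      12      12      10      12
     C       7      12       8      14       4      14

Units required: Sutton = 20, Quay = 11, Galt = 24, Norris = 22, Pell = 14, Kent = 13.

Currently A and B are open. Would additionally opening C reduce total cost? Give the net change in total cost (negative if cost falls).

Current service cost with {A, B}: 823.
Adding C: each user region re-picks its cheapest; new service cost 603, saving 220.
Extra fixed cost: 267. Net change = 267 − 220 = 47.
(Totals: 973 → 1020.)

No — net change +47 (cost rises by 47).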